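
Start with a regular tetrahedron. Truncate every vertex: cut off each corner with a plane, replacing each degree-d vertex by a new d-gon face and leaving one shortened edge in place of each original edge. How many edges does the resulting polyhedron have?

The base solid has V = 4, E = 6, F = 4.
Truncation replaces each original edge-end by a new vertex, so V′ = 2E = 12.
Each original edge survives, and each old vertex of degree d contributes d new edges; summing degrees gives Σd = 2E, so E′ = E + 2E = 3E = 18.
Each original face survives and each original vertex becomes one new face: F′ = F + V = 8.

18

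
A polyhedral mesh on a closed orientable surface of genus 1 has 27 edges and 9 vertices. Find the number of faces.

For a closed orientable surface of genus 1, χ = 2 − 2·1 = 0.
F = 0 − V + E = 0 − 9 + 27 = 18.

18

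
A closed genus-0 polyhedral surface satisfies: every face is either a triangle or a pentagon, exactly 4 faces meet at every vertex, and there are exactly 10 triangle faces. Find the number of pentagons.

Let x be the number of pentagons; then F = 10 + x.
Edge–face incidences: 2E = 3·10 + 5·x = 30 + 5x.
Every vertex has degree 4, so 4V = 2E.
Euler: V − E + F = 2 ⇒ (2E)/4 − E + (10 + x) = 2.
Multiply by 8: 2·(2E) − 4·(2E) + 8·(10 + x) = 16, i.e. 80 + 8x − 2·(30 + 5x) = 16.
Collecting terms: −2x + 20 = 16, so −2x = −4, so x = 2.
Then 2E = 30 + 5·2 = 40, so E = 20, V = 2E/4 = 10, F = 10 + 2 = 12.

2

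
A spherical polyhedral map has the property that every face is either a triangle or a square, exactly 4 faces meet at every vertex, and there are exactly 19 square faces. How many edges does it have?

Let x be the number of triangles; then F = 19 + x.
Edge–face incidences: 2E = 4·19 + 3·x = 76 + 3x.
Every vertex has degree 4, so 4V = 2E.
Euler: V − E + F = 2 ⇒ (2E)/4 − E + (19 + x) = 2.
Multiply by 8: 2·(2E) − 4·(2E) + 8·(19 + x) = 16, i.e. 152 + 8x − 2·(76 + 3x) = 16.
Collecting terms: 2x = 16, so x = 8.
Then 2E = 76 + 3·8 = 100, so E = 50, V = 2E/4 = 25, F = 19 + 8 = 27.

50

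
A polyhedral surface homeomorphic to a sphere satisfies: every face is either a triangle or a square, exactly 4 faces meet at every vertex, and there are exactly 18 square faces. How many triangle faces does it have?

Let x be the number of triangles; then F = 18 + x.
Edge–face incidences: 2E = 4·18 + 3·x = 72 + 3x.
Every vertex has degree 4, so 4V = 2E.
Euler: V − E + F = 2 ⇒ (2E)/4 − E + (18 + x) = 2.
Multiply by 8: 2·(2E) − 4·(2E) + 8·(18 + x) = 16, i.e. 144 + 8x − 2·(72 + 3x) = 16.
Collecting terms: 2x = 16, so x = 8.
Then 2E = 72 + 3·8 = 96, so E = 48, V = 2E/4 = 24, F = 18 + 8 = 26.

8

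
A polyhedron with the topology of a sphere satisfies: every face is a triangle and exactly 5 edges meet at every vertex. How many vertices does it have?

Each face has 3 edges and each edge borders two faces, so 2E = 3F.
Each vertex has degree 5, so 5V = 2E and hence V = 3F/5.
Euler: V − E + F = 2 ⇒ (3F/5) − (3F/2) + F = 2.
Multiply by 10: (6 − 15 + 10)F = 20, i.e. 1F = 20.
So F = 20, E = 3·20/2 = 30, V = 3·20/5 = 12.

12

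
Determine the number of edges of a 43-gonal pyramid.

A pyramid on an n-gon base has one n-gon and n triangles: V = 43 + 1 = 44, E = 2·43 = 86, F = 43 + 1 = 44.

86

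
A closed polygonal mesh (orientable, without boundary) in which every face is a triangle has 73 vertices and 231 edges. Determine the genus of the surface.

Every face is a triangle and each edge borders two faces, so 3F = 2·231, giving F = 154.
χ = V − E + F = 73 − 231 + 154 = -4.
For a closed orientable surface χ = 2 − 2g, so g = (2 − (-4))/2 = 3.

3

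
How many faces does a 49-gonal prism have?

A prism on an n-gon has two n-gon bases and n rectangular sides: V = 2·49 = 98, E = 3·49 = 147, F = 49 + 2 = 51.
Check: V − E + F = 98 − 147 + 51 = 2.

51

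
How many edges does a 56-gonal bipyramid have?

168

A bipyramid over an n-gon has 2n triangular faces and n + 2 vertices: V = 56 + 2 = 58, E = 3·56 = 168, F = 2·56 = 112.
Check: V − E + F = 58 − 168 + 112 = 2.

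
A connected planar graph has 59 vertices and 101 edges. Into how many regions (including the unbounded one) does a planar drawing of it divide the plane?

Euler's formula for a connected plane graph: V − E + F = 2, so F = 2 − 59 + 101 = 44.

44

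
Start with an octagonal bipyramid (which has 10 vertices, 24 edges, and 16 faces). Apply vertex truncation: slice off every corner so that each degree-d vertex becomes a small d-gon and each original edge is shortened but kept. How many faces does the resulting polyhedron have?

Truncation replaces each original edge-end by a new vertex, so V′ = 2E = 48.
Each original edge survives, and each old vertex of degree d contributes d new edges; summing degrees gives Σd = 2E, so E′ = E + 2E = 3E = 72.
Each original face survives and each original vertex becomes one new face: F′ = F + V = 26.

26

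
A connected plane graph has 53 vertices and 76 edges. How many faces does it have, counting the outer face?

25

Euler's formula for a connected plane graph: V − E + F = 2, so F = 2 − 53 + 76 = 25.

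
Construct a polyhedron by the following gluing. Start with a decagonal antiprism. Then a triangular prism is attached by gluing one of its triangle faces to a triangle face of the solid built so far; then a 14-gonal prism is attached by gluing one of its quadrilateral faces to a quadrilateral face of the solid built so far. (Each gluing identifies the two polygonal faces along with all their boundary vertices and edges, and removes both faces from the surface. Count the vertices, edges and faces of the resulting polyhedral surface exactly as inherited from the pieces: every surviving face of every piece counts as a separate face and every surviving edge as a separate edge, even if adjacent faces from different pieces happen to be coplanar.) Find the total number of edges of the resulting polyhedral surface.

A decagonal antiprism: V=20, E=40, F=22.
Attach a triangular prism (V=6, E=9, F=5) along a 3-gon: merge 3 vertices and 3 edges, delete both glued faces → V=23, E=46, F=25.
Attach a 14-gonal prism (V=28, E=42, F=16) along a 4-gon: merge 4 vertices and 4 edges, delete both glued faces → V=47, E=84, F=39.
Check: V − E + F = 47 − 84 + 39 = 2.

84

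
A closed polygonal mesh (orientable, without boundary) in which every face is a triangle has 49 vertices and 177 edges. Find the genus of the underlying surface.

6

Every face is a triangle and each edge borders two faces, so 3F = 2·177, giving F = 118.
χ = V − E + F = 49 − 177 + 118 = -10.
For a closed orientable surface χ = 2 − 2g, so g = (2 − (-10))/2 = 6.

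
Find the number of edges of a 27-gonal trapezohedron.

108

The n-trapezohedron (dual of the n-antiprism) has V = 2·27 + 2 = 56, E = 4·27 = 108, F = 2·27 = 54.
Check: V − E + F = 56 − 108 + 54 = 2.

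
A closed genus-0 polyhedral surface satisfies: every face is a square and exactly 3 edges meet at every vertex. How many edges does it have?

12

Each face has 4 edges and each edge borders two faces, so 2E = 4F.
Each vertex has degree 3, so 3V = 2E and hence V = 4F/3.
Euler: V − E + F = 2 ⇒ (4F/3) − (4F/2) + F = 2.
Multiply by 6: (8 − 12 + 6)F = 12, i.e. 2F = 12.
So F = 6, E = 4·6/2 = 12, V = 4·6/3 = 8.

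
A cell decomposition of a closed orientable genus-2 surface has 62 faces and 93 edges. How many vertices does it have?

29

For a closed orientable surface of genus 2, χ = 2 − 2·2 = -2.
V = -2 + E − F = -2 + 93 − 62 = 29.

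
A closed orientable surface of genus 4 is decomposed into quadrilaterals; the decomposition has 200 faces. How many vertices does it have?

194

χ = 2 − 2·4 = -6, and every face is a square so 4F = 2E.
E = 4·200/2 = 400. Then V = -6 + E − F = -6 + 400 − 200 = 194.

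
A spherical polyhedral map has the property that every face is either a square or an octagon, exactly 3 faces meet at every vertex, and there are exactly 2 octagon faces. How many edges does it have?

24

Let x be the number of squares; then F = 2 + x.
Edge–face incidences: 2E = 8·2 + 4·x = 16 + 4x.
Every vertex has degree 3, so 3V = 2E.
Euler: V − E + F = 2 ⇒ (2E)/3 − E + (2 + x) = 2.
Multiply by 6: 2·(2E) − 3·(2E) + 6·(2 + x) = 12, i.e. 12 + 6x − (16 + 4x) = 12.
Collecting terms: 2x − 4 = 12, so 2x = 16, so x = 8.
Then 2E = 16 + 4·8 = 48, so E = 24, V = 2E/3 = 16, F = 2 + 8 = 10.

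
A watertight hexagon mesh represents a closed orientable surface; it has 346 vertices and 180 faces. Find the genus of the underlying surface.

Every face is a hexagon, so 2E = 6·180 = 1080, giving E = 540.
χ = V − E + F = 346 − 540 + 180 = -14.
For a closed orientable surface χ = 2 − 2g, so g = (2 − (-14))/2 = 8.

8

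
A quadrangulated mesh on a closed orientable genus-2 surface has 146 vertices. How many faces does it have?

χ = 2 − 2·2 = -2, and every face is a square so 4F = 2E.
V − E + F = -2 with E = 4F/2 gives 146 − (4/2 − 1)·F = -2, so F = 148 and E = 296.

148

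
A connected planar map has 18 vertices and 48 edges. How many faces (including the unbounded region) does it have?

32

Euler's formula for a connected plane graph: V − E + F = 2, so F = 2 − 18 + 48 = 32.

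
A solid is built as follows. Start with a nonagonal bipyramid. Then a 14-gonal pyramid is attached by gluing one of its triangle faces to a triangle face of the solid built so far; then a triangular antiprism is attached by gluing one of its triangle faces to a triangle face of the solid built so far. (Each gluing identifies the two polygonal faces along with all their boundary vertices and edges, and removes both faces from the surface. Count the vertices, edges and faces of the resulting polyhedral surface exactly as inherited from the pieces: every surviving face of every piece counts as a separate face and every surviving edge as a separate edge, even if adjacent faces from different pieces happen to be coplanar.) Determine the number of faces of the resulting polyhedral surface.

37

A nonagonal bipyramid: V=11, E=27, F=18.
Attach a 14-gonal pyramid (V=15, E=28, F=15) along a 3-gon: merge 3 vertices and 3 edges, delete both glued faces → V=23, E=52, F=31.
Attach a triangular antiprism (V=6, E=12, F=8) along a 3-gon: merge 3 vertices and 3 edges, delete both glued faces → V=26, E=61, F=37.
Check: V − E + F = 26 − 61 + 37 = 2.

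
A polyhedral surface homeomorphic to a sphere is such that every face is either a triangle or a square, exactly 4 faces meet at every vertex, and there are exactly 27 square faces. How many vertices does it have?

33

Let x be the number of triangles; then F = 27 + x.
Edge–face incidences: 2E = 4·27 + 3·x = 108 + 3x.
Every vertex has degree 4, so 4V = 2E.
Euler: V − E + F = 2 ⇒ (2E)/4 − E + (27 + x) = 2.
Multiply by 8: 2·(2E) − 4·(2E) + 8·(27 + x) = 16, i.e. 216 + 8x − 2·(108 + 3x) = 16.
Collecting terms: 2x = 16, so x = 8.
Then 2E = 108 + 3·8 = 132, so E = 66, V = 2E/4 = 33, F = 27 + 8 = 35.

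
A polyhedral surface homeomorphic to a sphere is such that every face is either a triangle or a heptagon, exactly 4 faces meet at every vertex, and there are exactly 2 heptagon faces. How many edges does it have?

28

Let x be the number of triangles; then F = 2 + x.
Edge–face incidences: 2E = 7·2 + 3·x = 14 + 3x.
Every vertex has degree 4, so 4V = 2E.
Euler: V − E + F = 2 ⇒ (2E)/4 − E + (2 + x) = 2.
Multiply by 8: 2·(2E) − 4·(2E) + 8·(2 + x) = 16, i.e. 16 + 8x − 2·(14 + 3x) = 16.
Collecting terms: 2x − 12 = 16, so 2x = 28, so x = 14.
Then 2E = 14 + 3·14 = 56, so E = 28, V = 2E/4 = 14, F = 2 + 14 = 16.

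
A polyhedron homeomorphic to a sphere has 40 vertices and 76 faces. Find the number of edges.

114

Here V − E + F = 2.
E = V + F − (2) = 40 + 76 − (2) = 114.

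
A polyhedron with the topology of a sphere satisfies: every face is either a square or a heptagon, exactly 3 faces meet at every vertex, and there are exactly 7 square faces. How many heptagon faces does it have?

Let x be the number of heptagons; then F = 7 + x.
Edge–face incidences: 2E = 4·7 + 7·x = 28 + 7x.
Every vertex has degree 3, so 3V = 2E.
Euler: V − E + F = 2 ⇒ (2E)/3 − E + (7 + x) = 2.
Multiply by 6: 2·(2E) − 3·(2E) + 6·(7 + x) = 12, i.e. 42 + 6x − (28 + 7x) = 12.
Collecting terms: −x + 14 = 12, so −x = −2, so x = 2.
Then 2E = 28 + 7·2 = 42, so E = 21, V = 2E/3 = 14, F = 7 + 2 = 9.

2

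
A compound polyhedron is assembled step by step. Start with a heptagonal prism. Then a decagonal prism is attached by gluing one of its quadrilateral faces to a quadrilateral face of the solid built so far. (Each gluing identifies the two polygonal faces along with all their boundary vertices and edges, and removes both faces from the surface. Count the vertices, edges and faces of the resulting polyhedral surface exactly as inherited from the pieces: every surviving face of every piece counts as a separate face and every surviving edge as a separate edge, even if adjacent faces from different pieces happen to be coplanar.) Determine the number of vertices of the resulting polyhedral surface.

30

A heptagonal prism: V=14, E=21, F=9.
Attach a decagonal prism (V=20, E=30, F=12) along a 4-gon: merge 4 vertices and 4 edges, delete both glued faces → V=30, E=47, F=19.
Check: V − E + F = 30 − 47 + 19 = 2.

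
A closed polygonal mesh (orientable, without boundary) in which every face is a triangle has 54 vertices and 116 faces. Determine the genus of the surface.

Every face is a triangle, so 2E = 3·116 = 348, giving E = 174.
χ = V − E + F = 54 − 174 + 116 = -4.
For a closed orientable surface χ = 2 − 2g, so g = (2 − (-4))/2 = 3.

3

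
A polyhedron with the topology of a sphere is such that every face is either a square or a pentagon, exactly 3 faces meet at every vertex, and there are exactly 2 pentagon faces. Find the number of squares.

Let x be the number of squares; then F = 2 + x.
Edge–face incidences: 2E = 5·2 + 4·x = 10 + 4x.
Every vertex has degree 3, so 3V = 2E.
Euler: V − E + F = 2 ⇒ (2E)/3 − E + (2 + x) = 2.
Multiply by 6: 2·(2E) − 3·(2E) + 6·(2 + x) = 12, i.e. 12 + 6x − (10 + 4x) = 12.
Collecting terms: 2x + 2 = 12, so 2x = 10, so x = 5.
Then 2E = 10 + 4·5 = 30, so E = 15, V = 2E/3 = 10, F = 2 + 5 = 7.

5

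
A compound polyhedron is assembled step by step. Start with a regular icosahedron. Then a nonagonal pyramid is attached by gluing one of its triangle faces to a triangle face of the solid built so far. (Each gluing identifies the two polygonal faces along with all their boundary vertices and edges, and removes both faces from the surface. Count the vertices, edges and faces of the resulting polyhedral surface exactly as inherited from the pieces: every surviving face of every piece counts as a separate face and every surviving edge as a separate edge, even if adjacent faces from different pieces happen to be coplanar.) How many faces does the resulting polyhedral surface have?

28

A regular icosahedron: V=12, E=30, F=20.
Attach a nonagonal pyramid (V=10, E=18, F=10) along a 3-gon: merge 3 vertices and 3 edges, delete both glued faces → V=19, E=45, F=28.
Check: V − E + F = 19 − 45 + 28 = 2.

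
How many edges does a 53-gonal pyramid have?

106

A pyramid on an n-gon base has one n-gon and n triangles: V = 53 + 1 = 54, E = 2·53 = 106, F = 53 + 1 = 54.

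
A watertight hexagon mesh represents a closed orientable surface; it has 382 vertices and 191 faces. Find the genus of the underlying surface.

1

Every face is a hexagon, so 2E = 6·191 = 1146, giving E = 573.
χ = V − E + F = 382 − 573 + 191 = 0.
For a closed orientable surface χ = 2 − 2g, so g = (2 − (0))/2 = 1.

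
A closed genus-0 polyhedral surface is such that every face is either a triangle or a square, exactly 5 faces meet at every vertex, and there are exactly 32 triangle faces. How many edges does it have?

60

Let x be the number of squares; then F = 32 + x.
Edge–face incidences: 2E = 3·32 + 4·x = 96 + 4x.
Every vertex has degree 5, so 5V = 2E.
Euler: V − E + F = 2 ⇒ (2E)/5 − E + (32 + x) = 2.
Multiply by 10: 2·(2E) − 5·(2E) + 10·(32 + x) = 20, i.e. 320 + 10x − 3·(96 + 4x) = 20.
Collecting terms: −2x + 32 = 20, so −2x = −12, so x = 6.
Then 2E = 96 + 4·6 = 120, so E = 60, V = 2E/5 = 24, F = 32 + 6 = 38.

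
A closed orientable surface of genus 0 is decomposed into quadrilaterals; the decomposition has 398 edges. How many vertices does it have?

χ = 2 − 2·0 = 2, and every face is a square so 4F = 2E.
F = 2E/4 = 199. Then V = 2 + E − F = 2 + 398 − 199 = 201.

201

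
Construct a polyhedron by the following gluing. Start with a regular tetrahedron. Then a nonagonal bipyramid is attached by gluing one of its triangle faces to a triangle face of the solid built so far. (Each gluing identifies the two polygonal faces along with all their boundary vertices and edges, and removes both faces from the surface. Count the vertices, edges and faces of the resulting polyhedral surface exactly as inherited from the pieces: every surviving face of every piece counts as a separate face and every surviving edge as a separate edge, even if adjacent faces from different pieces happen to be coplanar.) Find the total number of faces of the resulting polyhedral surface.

A regular tetrahedron: V=4, E=6, F=4.
Attach a nonagonal bipyramid (V=11, E=27, F=18) along a 3-gon: merge 3 vertices and 3 edges, delete both glued faces → V=12, E=30, F=20.
Check: V − E + F = 12 − 30 + 20 = 2.

20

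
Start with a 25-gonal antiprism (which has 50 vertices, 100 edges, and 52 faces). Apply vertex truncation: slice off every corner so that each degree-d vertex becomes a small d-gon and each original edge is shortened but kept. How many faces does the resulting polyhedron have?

Truncation replaces each original edge-end by a new vertex, so V′ = 2E = 200.
Each original edge survives, and each old vertex of degree d contributes d new edges; summing degrees gives Σd = 2E, so E′ = E + 2E = 3E = 300.
Each original face survives and each original vertex becomes one new face: F′ = F + V = 102.

102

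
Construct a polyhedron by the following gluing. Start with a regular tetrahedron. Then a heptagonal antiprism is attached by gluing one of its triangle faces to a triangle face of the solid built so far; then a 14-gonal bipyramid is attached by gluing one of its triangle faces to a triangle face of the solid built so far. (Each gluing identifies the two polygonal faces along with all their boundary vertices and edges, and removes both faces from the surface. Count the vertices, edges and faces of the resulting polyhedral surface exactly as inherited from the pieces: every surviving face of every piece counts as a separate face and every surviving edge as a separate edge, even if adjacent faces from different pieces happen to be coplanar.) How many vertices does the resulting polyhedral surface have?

28

A regular tetrahedron: V=4, E=6, F=4.
Attach a heptagonal antiprism (V=14, E=28, F=16) along a 3-gon: merge 3 vertices and 3 edges, delete both glued faces → V=15, E=31, F=18.
Attach a 14-gonal bipyramid (V=16, E=42, F=28) along a 3-gon: merge 3 vertices and 3 edges, delete both glued faces → V=28, E=70, F=44.
Check: V − E + F = 28 − 70 + 44 = 2.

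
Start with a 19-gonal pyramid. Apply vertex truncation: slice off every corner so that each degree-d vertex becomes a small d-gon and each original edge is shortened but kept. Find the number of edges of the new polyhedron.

The base solid has V = 20, E = 38, F = 20.
Truncation replaces each original edge-end by a new vertex, so V′ = 2E = 76.
Each original edge survives, and each old vertex of degree d contributes d new edges; summing degrees gives Σd = 2E, so E′ = E + 2E = 3E = 114.
Each original face survives and each original vertex becomes one new face: F′ = F + V = 40.

114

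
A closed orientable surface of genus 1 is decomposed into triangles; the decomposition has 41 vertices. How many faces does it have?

χ = 2 − 2·1 = 0, and every face is a triangle so 3F = 2E.
V − E + F = 0 with E = 3F/2 gives 41 − (3/2 − 1)·F = 0, so F = 82 and E = 123.

82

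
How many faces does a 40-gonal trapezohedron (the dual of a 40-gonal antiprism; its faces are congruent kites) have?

80

The n-trapezohedron (dual of the n-antiprism) has V = 2·40 + 2 = 82, E = 4·40 = 160, F = 2·40 = 80.
Check: V − E + F = 82 − 160 + 80 = 2.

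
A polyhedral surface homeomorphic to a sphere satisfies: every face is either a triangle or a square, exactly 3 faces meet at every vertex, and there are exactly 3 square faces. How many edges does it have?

Let x be the number of triangles; then F = 3 + x.
Edge–face incidences: 2E = 4·3 + 3·x = 12 + 3x.
Every vertex has degree 3, so 3V = 2E.
Euler: V − E + F = 2 ⇒ (2E)/3 − E + (3 + x) = 2.
Multiply by 6: 2·(2E) − 3·(2E) + 6·(3 + x) = 12, i.e. 18 + 6x − (12 + 3x) = 12.
Collecting terms: 3x + 6 = 12, so 3x = 6, so x = 2.
Then 2E = 12 + 3·2 = 18, so E = 9, V = 2E/3 = 6, F = 3 + 2 = 5.

9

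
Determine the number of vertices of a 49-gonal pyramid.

50

A pyramid on an n-gon base has one n-gon and n triangles: V = 49 + 1 = 50, E = 2·49 = 98, F = 49 + 1 = 50.
Check: V − E + F = 50 − 98 + 50 = 2.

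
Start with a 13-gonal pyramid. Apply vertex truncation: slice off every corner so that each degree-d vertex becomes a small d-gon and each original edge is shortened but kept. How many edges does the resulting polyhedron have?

78

The base solid has V = 14, E = 26, F = 14.
Truncation replaces each original edge-end by a new vertex, so V′ = 2E = 52.
Each original edge survives, and each old vertex of degree d contributes d new edges; summing degrees gives Σd = 2E, so E′ = E + 2E = 3E = 78.
Each original face survives and each original vertex becomes one new face: F′ = F + V = 28.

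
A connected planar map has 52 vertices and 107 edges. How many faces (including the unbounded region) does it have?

57

Euler's formula for a connected plane graph: V − E + F = 2, so F = 2 − 52 + 107 = 57.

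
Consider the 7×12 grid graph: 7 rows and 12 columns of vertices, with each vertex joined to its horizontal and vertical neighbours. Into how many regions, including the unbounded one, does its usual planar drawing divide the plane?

67

The grid has V = 7·12 = 84 vertices and E = 7·11 + 12·6 = 149 edges.
F = 2 − V + E = 2 − 84 + 149 = 67.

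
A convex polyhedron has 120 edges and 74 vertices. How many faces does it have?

Here V − E + F = 2.
F = 2 − V + E = 2 − 74 + 120 = 48.

48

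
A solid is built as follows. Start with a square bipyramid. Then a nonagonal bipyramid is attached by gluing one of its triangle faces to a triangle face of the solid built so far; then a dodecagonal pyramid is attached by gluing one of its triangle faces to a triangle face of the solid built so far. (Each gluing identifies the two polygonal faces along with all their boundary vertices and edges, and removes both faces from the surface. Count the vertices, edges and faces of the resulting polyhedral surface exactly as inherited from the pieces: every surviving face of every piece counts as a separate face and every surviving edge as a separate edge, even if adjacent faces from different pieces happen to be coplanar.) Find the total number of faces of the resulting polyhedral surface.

35

A square bipyramid: V=6, E=12, F=8.
Attach a nonagonal bipyramid (V=11, E=27, F=18) along a 3-gon: merge 3 vertices and 3 edges, delete both glued faces → V=14, E=36, F=24.
Attach a dodecagonal pyramid (V=13, E=24, F=13) along a 3-gon: merge 3 vertices and 3 edges, delete both glued faces → V=24, E=57, F=35.
Check: V − E + F = 24 − 57 + 35 = 2.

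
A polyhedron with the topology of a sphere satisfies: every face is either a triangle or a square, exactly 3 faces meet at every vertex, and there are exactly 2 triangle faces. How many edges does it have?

Let x be the number of squares; then F = 2 + x.
Edge–face incidences: 2E = 3·2 + 4·x = 6 + 4x.
Every vertex has degree 3, so 3V = 2E.
Euler: V − E + F = 2 ⇒ (2E)/3 − E + (2 + x) = 2.
Multiply by 6: 2·(2E) − 3·(2E) + 6·(2 + x) = 12, i.e. 12 + 6x − (6 + 4x) = 12.
Collecting terms: 2x + 6 = 12, so 2x = 6, so x = 3.
Then 2E = 6 + 4·3 = 18, so E = 9, V = 2E/3 = 6, F = 2 + 3 = 5.

9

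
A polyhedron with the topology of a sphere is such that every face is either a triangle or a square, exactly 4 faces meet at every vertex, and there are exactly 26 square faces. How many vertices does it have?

32

Let x be the number of triangles; then F = 26 + x.
Edge–face incidences: 2E = 4·26 + 3·x = 104 + 3x.
Every vertex has degree 4, so 4V = 2E.
Euler: V − E + F = 2 ⇒ (2E)/4 − E + (26 + x) = 2.
Multiply by 8: 2·(2E) − 4·(2E) + 8·(26 + x) = 16, i.e. 208 + 8x − 2·(104 + 3x) = 16.
Collecting terms: 2x = 16, so x = 8.
Then 2E = 104 + 3·8 = 128, so E = 64, V = 2E/4 = 32, F = 26 + 8 = 34.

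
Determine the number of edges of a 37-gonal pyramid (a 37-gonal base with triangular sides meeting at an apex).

A pyramid on an n-gon base has one n-gon and n triangles: V = 37 + 1 = 38, E = 2·37 = 74, F = 37 + 1 = 38.
Check: V − E + F = 38 − 74 + 38 = 2.

74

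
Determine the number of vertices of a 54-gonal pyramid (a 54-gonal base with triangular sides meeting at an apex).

A pyramid on an n-gon base has one n-gon and n triangles: V = 54 + 1 = 55, E = 2·54 = 108, F = 54 + 1 = 55.

55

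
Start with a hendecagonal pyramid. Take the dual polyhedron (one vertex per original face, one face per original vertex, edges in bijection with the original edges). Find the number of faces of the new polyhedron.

12

The base solid has V = 12, E = 22, F = 12.
The dual swaps V and F and preserves E: V′ = F = 12, E′ = E = 22, F′ = V = 12.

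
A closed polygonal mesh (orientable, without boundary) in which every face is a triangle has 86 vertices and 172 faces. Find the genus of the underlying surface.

1

Every face is a triangle, so 2E = 3·172 = 516, giving E = 258.
χ = V − E + F = 86 − 258 + 172 = 0.
For a closed orientable surface χ = 2 − 2g, so g = (2 − (0))/2 = 1.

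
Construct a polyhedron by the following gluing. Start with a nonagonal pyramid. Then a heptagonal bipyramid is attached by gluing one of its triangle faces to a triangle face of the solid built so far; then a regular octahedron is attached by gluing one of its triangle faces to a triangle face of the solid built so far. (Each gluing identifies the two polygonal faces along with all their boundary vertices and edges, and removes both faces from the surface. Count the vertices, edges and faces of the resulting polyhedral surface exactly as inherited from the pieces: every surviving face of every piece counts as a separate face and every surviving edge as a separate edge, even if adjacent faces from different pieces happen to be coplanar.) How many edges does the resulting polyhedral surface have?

45

A nonagonal pyramid: V=10, E=18, F=10.
Attach a heptagonal bipyramid (V=9, E=21, F=14) along a 3-gon: merge 3 vertices and 3 edges, delete both glued faces → V=16, E=36, F=22.
Attach a regular octahedron (V=6, E=12, F=8) along a 3-gon: merge 3 vertices and 3 edges, delete both glued faces → V=19, E=45, F=28.
Check: V − E + F = 19 − 45 + 28 = 2.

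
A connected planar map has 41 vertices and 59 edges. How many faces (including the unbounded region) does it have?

20

Euler's formula for a connected plane graph: V − E + F = 2, so F = 2 − 41 + 59 = 20.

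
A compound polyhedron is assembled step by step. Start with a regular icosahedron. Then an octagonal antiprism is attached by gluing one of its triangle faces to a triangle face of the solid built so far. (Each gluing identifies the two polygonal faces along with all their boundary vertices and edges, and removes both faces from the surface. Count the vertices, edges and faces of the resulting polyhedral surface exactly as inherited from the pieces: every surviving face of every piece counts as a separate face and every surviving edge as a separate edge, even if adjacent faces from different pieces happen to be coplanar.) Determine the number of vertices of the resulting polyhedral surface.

A regular icosahedron: V=12, E=30, F=20.
Attach an octagonal antiprism (V=16, E=32, F=18) along a 3-gon: merge 3 vertices and 3 edges, delete both glued faces → V=25, E=59, F=36.
Check: V − E + F = 25 − 59 + 36 = 2.

25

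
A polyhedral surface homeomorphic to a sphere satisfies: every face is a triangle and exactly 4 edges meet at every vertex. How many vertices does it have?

6

Each face has 3 edges and each edge borders two faces, so 2E = 3F.
Each vertex has degree 4, so 4V = 2E and hence V = 3F/4.
Euler: V − E + F = 2 ⇒ (3F/4) − (3F/2) + F = 2.
Multiply by 8: (6 − 12 + 8)F = 16, i.e. 2F = 16.
So F = 8, E = 3·8/2 = 12, V = 3·8/4 = 6.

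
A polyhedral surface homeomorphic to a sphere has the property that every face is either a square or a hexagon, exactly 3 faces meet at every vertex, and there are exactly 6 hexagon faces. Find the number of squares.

Let x be the number of squares; then F = 6 + x.
Edge–face incidences: 2E = 6·6 + 4·x = 36 + 4x.
Every vertex has degree 3, so 3V = 2E.
Euler: V − E + F = 2 ⇒ (2E)/3 − E + (6 + x) = 2.
Multiply by 6: 2·(2E) − 3·(2E) + 6·(6 + x) = 12, i.e. 36 + 6x − (36 + 4x) = 12.
Collecting terms: 2x = 12, so x = 6.
Then 2E = 36 + 4·6 = 60, so E = 30, V = 2E/3 = 20, F = 6 + 6 = 12.

6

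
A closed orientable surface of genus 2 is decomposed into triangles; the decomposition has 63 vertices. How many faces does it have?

χ = 2 − 2·2 = -2, and every face is a triangle so 3F = 2E.
V − E + F = -2 with E = 3F/2 gives 63 − (3/2 − 1)·F = -2, so F = 130 and E = 195.

130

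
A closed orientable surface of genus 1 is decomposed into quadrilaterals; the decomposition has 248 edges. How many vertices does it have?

χ = 2 − 2·1 = 0, and every face is a square so 4F = 2E.
F = 2E/4 = 124. Then V = 0 + E − F = 0 + 248 − 124 = 124.

124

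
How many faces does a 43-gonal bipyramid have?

A bipyramid over an n-gon has 2n triangular faces and n + 2 vertices: V = 43 + 2 = 45, E = 3·43 = 129, F = 2·43 = 86.

86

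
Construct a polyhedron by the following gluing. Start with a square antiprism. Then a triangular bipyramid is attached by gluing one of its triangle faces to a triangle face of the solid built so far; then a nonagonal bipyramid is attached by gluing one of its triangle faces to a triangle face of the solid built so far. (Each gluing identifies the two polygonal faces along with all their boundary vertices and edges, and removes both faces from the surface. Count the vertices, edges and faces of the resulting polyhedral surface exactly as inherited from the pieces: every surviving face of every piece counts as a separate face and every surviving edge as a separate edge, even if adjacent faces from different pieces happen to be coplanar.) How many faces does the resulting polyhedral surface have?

30

A square antiprism: V=8, E=16, F=10.
Attach a triangular bipyramid (V=5, E=9, F=6) along a 3-gon: merge 3 vertices and 3 edges, delete both glued faces → V=10, E=22, F=14.
Attach a nonagonal bipyramid (V=11, E=27, F=18) along a 3-gon: merge 3 vertices and 3 edges, delete both glued faces → V=18, E=46, F=30.
Check: V − E + F = 18 − 46 + 30 = 2.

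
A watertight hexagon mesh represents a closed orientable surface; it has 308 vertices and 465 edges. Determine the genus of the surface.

Every face is a hexagon and each edge borders two faces, so 6F = 2·465, giving F = 155.
χ = V − E + F = 308 − 465 + 155 = -2.
For a closed orientable surface χ = 2 − 2g, so g = (2 − (-2))/2 = 2.

2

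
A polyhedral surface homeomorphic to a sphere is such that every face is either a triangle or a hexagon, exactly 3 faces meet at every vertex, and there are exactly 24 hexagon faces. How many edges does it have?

Let x be the number of triangles; then F = 24 + x.
Edge–face incidences: 2E = 6·24 + 3·x = 144 + 3x.
Every vertex has degree 3, so 3V = 2E.
Euler: V − E + F = 2 ⇒ (2E)/3 − E + (24 + x) = 2.
Multiply by 6: 2·(2E) − 3·(2E) + 6·(24 + x) = 12, i.e. 144 + 6x − (144 + 3x) = 12.
Collecting terms: 3x = 12, so x = 4.
Then 2E = 144 + 3·4 = 156, so E = 78, V = 2E/3 = 52, F = 24 + 4 = 28.

78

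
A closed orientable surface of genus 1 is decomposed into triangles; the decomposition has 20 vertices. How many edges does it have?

60

χ = 2 − 2·1 = 0, and every face is a triangle so 3F = 2E.
V − E + F = 0 with E = 3F/2 gives 20 − (3/2 − 1)·F = 0, so F = 40 and E = 60.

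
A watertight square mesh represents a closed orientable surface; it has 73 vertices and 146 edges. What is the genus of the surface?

1

Every face is a square and each edge borders two faces, so 4F = 2·146, giving F = 73.
χ = V − E + F = 73 − 146 + 73 = 0.
For a closed orientable surface χ = 2 − 2g, so g = (2 − (0))/2 = 1.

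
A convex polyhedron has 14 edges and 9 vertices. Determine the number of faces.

Here V − E + F = 2.
F = 2 − V + E = 2 − 9 + 14 = 7.

7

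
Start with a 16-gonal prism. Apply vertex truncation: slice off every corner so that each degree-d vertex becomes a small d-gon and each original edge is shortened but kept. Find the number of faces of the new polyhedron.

50

The base solid has V = 32, E = 48, F = 18.
Truncation replaces each original edge-end by a new vertex, so V′ = 2E = 96.
Each original edge survives, and each old vertex of degree d contributes d new edges; summing degrees gives Σd = 2E, so E′ = E + 2E = 3E = 144.
Each original face survives and each original vertex becomes one new face: F′ = F + V = 50.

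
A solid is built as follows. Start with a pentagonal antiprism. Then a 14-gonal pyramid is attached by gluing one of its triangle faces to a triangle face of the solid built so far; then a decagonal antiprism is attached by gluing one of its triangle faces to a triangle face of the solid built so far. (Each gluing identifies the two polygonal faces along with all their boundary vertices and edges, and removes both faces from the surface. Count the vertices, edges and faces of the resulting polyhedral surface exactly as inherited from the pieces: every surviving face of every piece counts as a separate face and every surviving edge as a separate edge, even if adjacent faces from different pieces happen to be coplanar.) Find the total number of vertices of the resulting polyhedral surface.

39

A pentagonal antiprism: V=10, E=20, F=12.
Attach a 14-gonal pyramid (V=15, E=28, F=15) along a 3-gon: merge 3 vertices and 3 edges, delete both glued faces → V=22, E=45, F=25.
Attach a decagonal antiprism (V=20, E=40, F=22) along a 3-gon: merge 3 vertices and 3 edges, delete both glued faces → V=39, E=82, F=45.
Check: V − E + F = 39 − 82 + 45 = 2.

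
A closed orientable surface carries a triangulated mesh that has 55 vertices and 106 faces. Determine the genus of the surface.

0

Every face is a triangle, so 2E = 3·106 = 318, giving E = 159.
χ = V − E + F = 55 − 159 + 106 = 2.
For a closed orientable surface χ = 2 − 2g, so g = (2 − (2))/2 = 0.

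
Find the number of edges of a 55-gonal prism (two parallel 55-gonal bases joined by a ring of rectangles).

165

A prism on an n-gon has two n-gon bases and n rectangular sides: V = 2·55 = 110, E = 3·55 = 165, F = 55 + 2 = 57.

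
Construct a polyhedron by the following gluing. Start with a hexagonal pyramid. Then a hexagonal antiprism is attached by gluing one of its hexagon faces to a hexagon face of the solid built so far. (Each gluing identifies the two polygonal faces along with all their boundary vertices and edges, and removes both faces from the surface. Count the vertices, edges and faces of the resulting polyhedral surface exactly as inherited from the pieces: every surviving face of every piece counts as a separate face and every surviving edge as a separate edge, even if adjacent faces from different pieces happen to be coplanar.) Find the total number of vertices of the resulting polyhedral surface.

A hexagonal pyramid: V=7, E=12, F=7.
Attach a hexagonal antiprism (V=12, E=24, F=14) along a 6-gon: merge 6 vertices and 6 edges, delete both glued faces → V=13, E=30, F=19.
Check: V − E + F = 13 − 30 + 19 = 2.

13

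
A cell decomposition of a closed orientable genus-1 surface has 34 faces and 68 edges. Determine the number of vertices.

34

For a closed orientable surface of genus 1, χ = 2 − 2·1 = 0.
V = 0 + E − F = 0 + 68 − 34 = 34.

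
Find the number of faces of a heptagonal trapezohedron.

14

The n-trapezohedron (dual of the n-antiprism) has V = 2·7 + 2 = 16, E = 4·7 = 28, F = 2·7 = 14.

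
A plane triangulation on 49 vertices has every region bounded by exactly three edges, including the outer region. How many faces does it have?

94

In a plane triangulation 3F = 2E and V − E + F = 2, so F = 2V − 4 = 2·49 − 4 = 94.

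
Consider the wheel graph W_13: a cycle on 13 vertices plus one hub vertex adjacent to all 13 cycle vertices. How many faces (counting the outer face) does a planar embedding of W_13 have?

14

W_13 has V = 13 + 1 = 14 vertices and E = 2·13 = 26 edges.
By Euler's formula F = 2 − V + E = 2 − 14 + 26 = 14.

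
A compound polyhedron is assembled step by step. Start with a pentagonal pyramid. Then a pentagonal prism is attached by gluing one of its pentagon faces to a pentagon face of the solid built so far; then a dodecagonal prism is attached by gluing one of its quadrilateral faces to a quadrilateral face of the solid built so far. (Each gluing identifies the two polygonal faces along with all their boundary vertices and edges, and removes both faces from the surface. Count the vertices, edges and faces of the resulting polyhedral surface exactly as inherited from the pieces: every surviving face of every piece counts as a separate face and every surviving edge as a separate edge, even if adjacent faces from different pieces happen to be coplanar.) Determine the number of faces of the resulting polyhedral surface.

A pentagonal pyramid: V=6, E=10, F=6.
Attach a pentagonal prism (V=10, E=15, F=7) along a 5-gon: merge 5 vertices and 5 edges, delete both glued faces → V=11, E=20, F=11.
Attach a dodecagonal prism (V=24, E=36, F=14) along a 4-gon: merge 4 vertices and 4 edges, delete both glued faces → V=31, E=52, F=23.
Check: V − E + F = 31 − 52 + 23 = 2.

23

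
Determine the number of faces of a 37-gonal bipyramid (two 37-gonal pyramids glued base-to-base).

74

A bipyramid over an n-gon has 2n triangular faces and n + 2 vertices: V = 37 + 2 = 39, E = 3·37 = 111, F = 2·37 = 74.
Check: V − E + F = 39 − 111 + 74 = 2.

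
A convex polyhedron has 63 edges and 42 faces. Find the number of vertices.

23

Here V − E + F = 2.
V = 2 + E − F = 2 + 63 − 42 = 23.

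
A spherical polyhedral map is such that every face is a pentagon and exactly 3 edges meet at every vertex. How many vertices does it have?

Each face has 5 edges and each edge borders two faces, so 2E = 5F.
Each vertex has degree 3, so 3V = 2E and hence V = 5F/3.
Euler: V − E + F = 2 ⇒ (5F/3) − (5F/2) + F = 2.
Multiply by 6: (10 − 15 + 6)F = 12, i.e. 1F = 12.
So F = 12, E = 5·12/2 = 30, V = 5·12/3 = 20.

20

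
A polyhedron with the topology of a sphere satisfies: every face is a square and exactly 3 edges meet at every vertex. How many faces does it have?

Each face has 4 edges and each edge borders two faces, so 2E = 4F.
Each vertex has degree 3, so 3V = 2E and hence V = 4F/3.
Euler: V − E + F = 2 ⇒ (4F/3) − (4F/2) + F = 2.
Multiply by 6: (8 − 12 + 6)F = 12, i.e. 2F = 12.
So F = 6, E = 4·6/2 = 12, V = 4·6/3 = 8.

6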